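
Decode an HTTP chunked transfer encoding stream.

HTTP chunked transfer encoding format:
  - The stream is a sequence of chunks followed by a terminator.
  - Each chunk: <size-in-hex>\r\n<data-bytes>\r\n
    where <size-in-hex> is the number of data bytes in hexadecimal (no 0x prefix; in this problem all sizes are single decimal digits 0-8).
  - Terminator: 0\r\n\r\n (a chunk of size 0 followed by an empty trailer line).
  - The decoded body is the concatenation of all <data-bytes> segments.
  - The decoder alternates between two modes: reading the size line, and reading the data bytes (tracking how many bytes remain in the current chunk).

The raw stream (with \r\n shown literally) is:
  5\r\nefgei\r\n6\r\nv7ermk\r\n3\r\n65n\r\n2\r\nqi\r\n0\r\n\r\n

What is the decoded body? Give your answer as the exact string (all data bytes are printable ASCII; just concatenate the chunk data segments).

Chunk 1: stream[0..1]='5' size=0x5=5, data at stream[3..8]='efgei' -> body[0..5], body so far='efgei'
Chunk 2: stream[10..11]='6' size=0x6=6, data at stream[13..19]='v7ermk' -> body[5..11], body so far='efgeiv7ermk'
Chunk 3: stream[21..22]='3' size=0x3=3, data at stream[24..27]='65n' -> body[11..14], body so far='efgeiv7ermk65n'
Chunk 4: stream[29..30]='2' size=0x2=2, data at stream[32..34]='qi' -> body[14..16], body so far='efgeiv7ermk65nqi'
Chunk 5: stream[36..37]='0' size=0 (terminator). Final body='efgeiv7ermk65nqi' (16 bytes)

Answer: efgeiv7ermk65nqi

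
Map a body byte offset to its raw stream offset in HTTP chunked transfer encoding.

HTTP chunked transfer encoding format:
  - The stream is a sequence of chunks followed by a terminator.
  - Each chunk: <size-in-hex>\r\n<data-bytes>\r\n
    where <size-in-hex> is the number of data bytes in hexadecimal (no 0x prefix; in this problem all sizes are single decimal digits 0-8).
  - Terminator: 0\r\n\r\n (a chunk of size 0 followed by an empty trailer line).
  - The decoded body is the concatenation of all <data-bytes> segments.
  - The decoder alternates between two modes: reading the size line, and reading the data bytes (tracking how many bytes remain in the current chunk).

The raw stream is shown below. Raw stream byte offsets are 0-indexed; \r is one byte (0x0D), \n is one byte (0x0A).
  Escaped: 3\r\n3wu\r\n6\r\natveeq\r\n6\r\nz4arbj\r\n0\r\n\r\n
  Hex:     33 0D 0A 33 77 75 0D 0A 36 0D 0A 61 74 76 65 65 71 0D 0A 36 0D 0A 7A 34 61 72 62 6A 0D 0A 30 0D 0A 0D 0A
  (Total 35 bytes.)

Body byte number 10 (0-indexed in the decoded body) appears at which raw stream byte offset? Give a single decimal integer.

Chunk 1: stream[0..1]='3' size=0x3=3, data at stream[3..6]='3wu' -> body[0..3], body so far='3wu'
Chunk 2: stream[8..9]='6' size=0x6=6, data at stream[11..17]='atveeq' -> body[3..9], body so far='3wuatveeq'
Chunk 3: stream[19..20]='6' size=0x6=6, data at stream[22..28]='z4arbj' -> body[9..15], body so far='3wuatveeqz4arbj'
Chunk 4: stream[30..31]='0' size=0 (terminator). Final body='3wuatveeqz4arbj' (15 bytes)
Body byte 10 at stream offset 23

Answer: 23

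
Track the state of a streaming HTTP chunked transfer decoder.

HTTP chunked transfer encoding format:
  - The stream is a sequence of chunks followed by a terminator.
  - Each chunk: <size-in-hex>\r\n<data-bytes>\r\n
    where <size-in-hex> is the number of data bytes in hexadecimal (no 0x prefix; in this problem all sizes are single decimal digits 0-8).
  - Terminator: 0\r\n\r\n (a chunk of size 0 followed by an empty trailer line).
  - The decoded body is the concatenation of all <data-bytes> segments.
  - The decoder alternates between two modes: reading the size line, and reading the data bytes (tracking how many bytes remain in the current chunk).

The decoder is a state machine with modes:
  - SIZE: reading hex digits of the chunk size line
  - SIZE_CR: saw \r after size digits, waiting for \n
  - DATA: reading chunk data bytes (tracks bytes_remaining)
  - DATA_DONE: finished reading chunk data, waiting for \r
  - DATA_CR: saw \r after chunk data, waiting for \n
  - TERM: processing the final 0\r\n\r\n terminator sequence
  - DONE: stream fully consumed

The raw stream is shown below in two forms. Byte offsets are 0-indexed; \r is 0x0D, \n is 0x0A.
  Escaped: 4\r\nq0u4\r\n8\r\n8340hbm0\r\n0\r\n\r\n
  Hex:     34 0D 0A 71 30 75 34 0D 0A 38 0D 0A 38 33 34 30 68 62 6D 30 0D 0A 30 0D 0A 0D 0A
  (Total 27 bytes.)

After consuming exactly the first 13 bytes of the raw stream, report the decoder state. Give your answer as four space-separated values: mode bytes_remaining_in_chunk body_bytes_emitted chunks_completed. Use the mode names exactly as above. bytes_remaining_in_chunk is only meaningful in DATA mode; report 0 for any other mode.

Answer: DATA 7 5 1

Derivation:
Byte 0 = '4': mode=SIZE remaining=0 emitted=0 chunks_done=0
Byte 1 = 0x0D: mode=SIZE_CR remaining=0 emitted=0 chunks_done=0
Byte 2 = 0x0A: mode=DATA remaining=4 emitted=0 chunks_done=0
Byte 3 = 'q': mode=DATA remaining=3 emitted=1 chunks_done=0
Byte 4 = '0': mode=DATA remaining=2 emitted=2 chunks_done=0
Byte 5 = 'u': mode=DATA remaining=1 emitted=3 chunks_done=0
Byte 6 = '4': mode=DATA_DONE remaining=0 emitted=4 chunks_done=0
Byte 7 = 0x0D: mode=DATA_CR remaining=0 emitted=4 chunks_done=0
Byte 8 = 0x0A: mode=SIZE remaining=0 emitted=4 chunks_done=1
Byte 9 = '8': mode=SIZE remaining=0 emitted=4 chunks_done=1
Byte 10 = 0x0D: mode=SIZE_CR remaining=0 emitted=4 chunks_done=1
Byte 11 = 0x0A: mode=DATA remaining=8 emitted=4 chunks_done=1
Byte 12 = '8': mode=DATA remaining=7 emitted=5 chunks_done=1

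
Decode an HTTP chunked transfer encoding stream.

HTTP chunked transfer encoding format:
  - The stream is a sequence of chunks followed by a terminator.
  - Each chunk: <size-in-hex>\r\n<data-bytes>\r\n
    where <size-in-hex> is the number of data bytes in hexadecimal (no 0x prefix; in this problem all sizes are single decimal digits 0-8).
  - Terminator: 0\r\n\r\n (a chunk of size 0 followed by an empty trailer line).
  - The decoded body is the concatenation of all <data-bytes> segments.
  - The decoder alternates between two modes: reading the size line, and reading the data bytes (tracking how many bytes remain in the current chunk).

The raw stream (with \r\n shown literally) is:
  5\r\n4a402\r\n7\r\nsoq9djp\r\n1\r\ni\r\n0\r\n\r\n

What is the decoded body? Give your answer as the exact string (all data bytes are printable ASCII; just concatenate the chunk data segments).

Chunk 1: stream[0..1]='5' size=0x5=5, data at stream[3..8]='4a402' -> body[0..5], body so far='4a402'
Chunk 2: stream[10..11]='7' size=0x7=7, data at stream[13..20]='soq9djp' -> body[5..12], body so far='4a402soq9djp'
Chunk 3: stream[22..23]='1' size=0x1=1, data at stream[25..26]='i' -> body[12..13], body so far='4a402soq9djpi'
Chunk 4: stream[28..29]='0' size=0 (terminator). Final body='4a402soq9djpi' (13 bytes)

Answer: 4a402soq9djpi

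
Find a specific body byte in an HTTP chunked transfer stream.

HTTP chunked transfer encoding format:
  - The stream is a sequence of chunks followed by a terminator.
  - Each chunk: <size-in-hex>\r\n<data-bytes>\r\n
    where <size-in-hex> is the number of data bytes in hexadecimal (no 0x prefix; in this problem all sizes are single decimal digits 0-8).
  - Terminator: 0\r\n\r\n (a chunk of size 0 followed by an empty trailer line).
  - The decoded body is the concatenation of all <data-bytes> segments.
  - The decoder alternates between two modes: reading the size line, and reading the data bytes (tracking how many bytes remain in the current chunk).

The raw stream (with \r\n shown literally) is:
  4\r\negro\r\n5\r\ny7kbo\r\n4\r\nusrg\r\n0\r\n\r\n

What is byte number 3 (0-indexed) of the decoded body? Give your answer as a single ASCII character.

Chunk 1: stream[0..1]='4' size=0x4=4, data at stream[3..7]='egro' -> body[0..4], body so far='egro'
Chunk 2: stream[9..10]='5' size=0x5=5, data at stream[12..17]='y7kbo' -> body[4..9], body so far='egroy7kbo'
Chunk 3: stream[19..20]='4' size=0x4=4, data at stream[22..26]='usrg' -> body[9..13], body so far='egroy7kbousrg'
Chunk 4: stream[28..29]='0' size=0 (terminator). Final body='egroy7kbousrg' (13 bytes)
Body byte 3 = 'o'

Answer: o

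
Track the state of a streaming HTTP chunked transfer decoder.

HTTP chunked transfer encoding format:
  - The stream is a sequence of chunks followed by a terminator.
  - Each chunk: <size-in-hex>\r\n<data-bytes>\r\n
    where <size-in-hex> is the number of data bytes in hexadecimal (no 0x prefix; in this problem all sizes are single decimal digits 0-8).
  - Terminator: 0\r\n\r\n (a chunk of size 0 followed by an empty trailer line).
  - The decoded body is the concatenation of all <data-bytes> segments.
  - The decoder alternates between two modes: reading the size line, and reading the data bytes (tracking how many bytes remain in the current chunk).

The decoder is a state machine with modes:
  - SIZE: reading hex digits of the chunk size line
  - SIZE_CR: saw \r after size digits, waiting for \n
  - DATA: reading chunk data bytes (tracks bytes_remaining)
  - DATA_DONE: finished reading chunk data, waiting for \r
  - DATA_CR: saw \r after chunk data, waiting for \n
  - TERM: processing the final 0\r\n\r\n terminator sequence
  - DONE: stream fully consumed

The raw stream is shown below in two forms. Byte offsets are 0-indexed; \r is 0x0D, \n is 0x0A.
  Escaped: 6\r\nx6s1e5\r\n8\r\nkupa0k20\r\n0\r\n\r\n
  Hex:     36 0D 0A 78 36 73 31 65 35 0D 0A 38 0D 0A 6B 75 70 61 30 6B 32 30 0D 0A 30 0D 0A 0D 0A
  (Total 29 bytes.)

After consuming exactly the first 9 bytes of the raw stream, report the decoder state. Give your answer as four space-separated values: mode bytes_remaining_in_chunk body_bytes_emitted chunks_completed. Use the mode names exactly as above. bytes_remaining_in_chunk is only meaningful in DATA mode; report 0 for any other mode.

Byte 0 = '6': mode=SIZE remaining=0 emitted=0 chunks_done=0
Byte 1 = 0x0D: mode=SIZE_CR remaining=0 emitted=0 chunks_done=0
Byte 2 = 0x0A: mode=DATA remaining=6 emitted=0 chunks_done=0
Byte 3 = 'x': mode=DATA remaining=5 emitted=1 chunks_done=0
Byte 4 = '6': mode=DATA remaining=4 emitted=2 chunks_done=0
Byte 5 = 's': mode=DATA remaining=3 emitted=3 chunks_done=0
Byte 6 = '1': mode=DATA remaining=2 emitted=4 chunks_done=0
Byte 7 = 'e': mode=DATA remaining=1 emitted=5 chunks_done=0
Byte 8 = '5': mode=DATA_DONE remaining=0 emitted=6 chunks_done=0

Answer: DATA_DONE 0 6 0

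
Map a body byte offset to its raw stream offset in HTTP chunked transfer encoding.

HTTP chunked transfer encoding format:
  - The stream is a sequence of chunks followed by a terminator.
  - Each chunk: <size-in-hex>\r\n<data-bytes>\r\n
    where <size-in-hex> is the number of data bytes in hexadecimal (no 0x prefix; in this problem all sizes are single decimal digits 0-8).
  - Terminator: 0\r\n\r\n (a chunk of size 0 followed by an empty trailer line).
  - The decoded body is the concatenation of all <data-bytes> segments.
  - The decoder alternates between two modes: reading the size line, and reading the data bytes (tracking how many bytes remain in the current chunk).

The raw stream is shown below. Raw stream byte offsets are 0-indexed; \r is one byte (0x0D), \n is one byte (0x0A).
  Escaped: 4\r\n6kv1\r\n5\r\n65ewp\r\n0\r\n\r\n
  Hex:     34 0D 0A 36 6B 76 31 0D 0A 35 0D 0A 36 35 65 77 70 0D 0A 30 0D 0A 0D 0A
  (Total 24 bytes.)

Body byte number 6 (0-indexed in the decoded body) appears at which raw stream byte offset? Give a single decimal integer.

Chunk 1: stream[0..1]='4' size=0x4=4, data at stream[3..7]='6kv1' -> body[0..4], body so far='6kv1'
Chunk 2: stream[9..10]='5' size=0x5=5, data at stream[12..17]='65ewp' -> body[4..9], body so far='6kv165ewp'
Chunk 3: stream[19..20]='0' size=0 (terminator). Final body='6kv165ewp' (9 bytes)
Body byte 6 at stream offset 14

Answer: 14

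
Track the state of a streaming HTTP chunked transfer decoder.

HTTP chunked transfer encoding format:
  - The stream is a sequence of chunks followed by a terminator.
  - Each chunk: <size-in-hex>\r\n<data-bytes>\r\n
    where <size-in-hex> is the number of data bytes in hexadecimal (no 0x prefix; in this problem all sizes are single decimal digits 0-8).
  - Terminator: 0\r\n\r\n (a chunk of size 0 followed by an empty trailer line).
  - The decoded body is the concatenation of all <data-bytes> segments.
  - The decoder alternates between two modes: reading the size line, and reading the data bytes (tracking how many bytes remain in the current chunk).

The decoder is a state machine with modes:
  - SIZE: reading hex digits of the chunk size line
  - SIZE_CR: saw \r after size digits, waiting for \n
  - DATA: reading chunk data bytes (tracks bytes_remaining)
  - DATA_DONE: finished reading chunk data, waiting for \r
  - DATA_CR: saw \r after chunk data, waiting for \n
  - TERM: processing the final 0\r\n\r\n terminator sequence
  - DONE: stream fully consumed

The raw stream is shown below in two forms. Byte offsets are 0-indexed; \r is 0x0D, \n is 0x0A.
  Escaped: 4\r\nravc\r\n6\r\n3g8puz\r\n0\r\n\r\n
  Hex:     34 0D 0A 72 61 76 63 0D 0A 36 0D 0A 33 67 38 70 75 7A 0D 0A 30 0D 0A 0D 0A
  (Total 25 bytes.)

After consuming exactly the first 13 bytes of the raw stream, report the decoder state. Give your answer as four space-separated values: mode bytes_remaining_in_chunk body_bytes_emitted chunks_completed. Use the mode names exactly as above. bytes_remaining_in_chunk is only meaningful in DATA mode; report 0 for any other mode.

Byte 0 = '4': mode=SIZE remaining=0 emitted=0 chunks_done=0
Byte 1 = 0x0D: mode=SIZE_CR remaining=0 emitted=0 chunks_done=0
Byte 2 = 0x0A: mode=DATA remaining=4 emitted=0 chunks_done=0
Byte 3 = 'r': mode=DATA remaining=3 emitted=1 chunks_done=0
Byte 4 = 'a': mode=DATA remaining=2 emitted=2 chunks_done=0
Byte 5 = 'v': mode=DATA remaining=1 emitted=3 chunks_done=0
Byte 6 = 'c': mode=DATA_DONE remaining=0 emitted=4 chunks_done=0
Byte 7 = 0x0D: mode=DATA_CR remaining=0 emitted=4 chunks_done=0
Byte 8 = 0x0A: mode=SIZE remaining=0 emitted=4 chunks_done=1
Byte 9 = '6': mode=SIZE remaining=0 emitted=4 chunks_done=1
Byte 10 = 0x0D: mode=SIZE_CR remaining=0 emitted=4 chunks_done=1
Byte 11 = 0x0A: mode=DATA remaining=6 emitted=4 chunks_done=1
Byte 12 = '3': mode=DATA remaining=5 emitted=5 chunks_done=1

Answer: DATA 5 5 1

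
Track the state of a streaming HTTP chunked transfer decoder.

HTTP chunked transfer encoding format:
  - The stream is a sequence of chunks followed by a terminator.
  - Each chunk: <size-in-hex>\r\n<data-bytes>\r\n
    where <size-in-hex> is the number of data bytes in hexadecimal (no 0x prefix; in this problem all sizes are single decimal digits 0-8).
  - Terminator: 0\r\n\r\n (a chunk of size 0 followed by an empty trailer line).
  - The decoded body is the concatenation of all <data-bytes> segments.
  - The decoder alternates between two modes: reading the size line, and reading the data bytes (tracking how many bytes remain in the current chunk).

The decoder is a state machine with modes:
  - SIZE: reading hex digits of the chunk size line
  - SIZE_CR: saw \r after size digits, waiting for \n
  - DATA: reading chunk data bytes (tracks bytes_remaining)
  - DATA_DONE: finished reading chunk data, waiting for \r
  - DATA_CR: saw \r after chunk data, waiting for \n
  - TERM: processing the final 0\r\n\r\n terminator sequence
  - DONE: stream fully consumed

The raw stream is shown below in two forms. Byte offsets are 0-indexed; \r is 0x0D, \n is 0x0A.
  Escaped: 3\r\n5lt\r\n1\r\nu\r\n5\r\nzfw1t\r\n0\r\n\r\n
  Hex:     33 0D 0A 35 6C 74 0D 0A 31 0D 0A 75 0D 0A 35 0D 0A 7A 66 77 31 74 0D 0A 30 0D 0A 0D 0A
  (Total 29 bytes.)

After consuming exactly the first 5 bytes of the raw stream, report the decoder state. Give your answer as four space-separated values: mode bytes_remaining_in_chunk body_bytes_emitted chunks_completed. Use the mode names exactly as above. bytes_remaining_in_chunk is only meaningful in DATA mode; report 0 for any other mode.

Byte 0 = '3': mode=SIZE remaining=0 emitted=0 chunks_done=0
Byte 1 = 0x0D: mode=SIZE_CR remaining=0 emitted=0 chunks_done=0
Byte 2 = 0x0A: mode=DATA remaining=3 emitted=0 chunks_done=0
Byte 3 = '5': mode=DATA remaining=2 emitted=1 chunks_done=0
Byte 4 = 'l': mode=DATA remaining=1 emitted=2 chunks_done=0

Answer: DATA 1 2 0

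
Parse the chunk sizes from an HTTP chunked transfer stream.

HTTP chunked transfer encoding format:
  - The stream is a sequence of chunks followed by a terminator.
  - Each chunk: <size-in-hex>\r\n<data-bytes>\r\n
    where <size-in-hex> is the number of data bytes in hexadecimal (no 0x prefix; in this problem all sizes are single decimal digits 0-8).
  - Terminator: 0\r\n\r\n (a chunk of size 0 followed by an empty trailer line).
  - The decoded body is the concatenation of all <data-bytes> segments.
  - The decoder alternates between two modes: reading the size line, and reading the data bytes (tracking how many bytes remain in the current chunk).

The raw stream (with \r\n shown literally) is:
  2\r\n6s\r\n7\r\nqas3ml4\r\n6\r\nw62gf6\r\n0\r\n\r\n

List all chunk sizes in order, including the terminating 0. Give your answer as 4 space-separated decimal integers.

Answer: 2 7 6 0

Derivation:
Chunk 1: stream[0..1]='2' size=0x2=2, data at stream[3..5]='6s' -> body[0..2], body so far='6s'
Chunk 2: stream[7..8]='7' size=0x7=7, data at stream[10..17]='qas3ml4' -> body[2..9], body so far='6sqas3ml4'
Chunk 3: stream[19..20]='6' size=0x6=6, data at stream[22..28]='w62gf6' -> body[9..15], body so far='6sqas3ml4w62gf6'
Chunk 4: stream[30..31]='0' size=0 (terminator). Final body='6sqas3ml4w62gf6' (15 bytes)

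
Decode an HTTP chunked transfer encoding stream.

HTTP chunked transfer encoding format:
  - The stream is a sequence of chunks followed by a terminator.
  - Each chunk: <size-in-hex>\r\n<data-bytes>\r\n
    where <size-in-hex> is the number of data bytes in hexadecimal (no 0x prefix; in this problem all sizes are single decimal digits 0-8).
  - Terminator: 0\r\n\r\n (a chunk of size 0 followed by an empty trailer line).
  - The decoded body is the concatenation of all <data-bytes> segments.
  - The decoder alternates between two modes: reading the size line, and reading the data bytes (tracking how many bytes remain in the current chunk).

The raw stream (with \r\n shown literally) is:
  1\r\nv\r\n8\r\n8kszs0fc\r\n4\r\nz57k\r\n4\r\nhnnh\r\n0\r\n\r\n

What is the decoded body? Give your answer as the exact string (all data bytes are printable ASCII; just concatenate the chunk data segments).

Answer: v8kszs0fcz57khnnh

Derivation:
Chunk 1: stream[0..1]='1' size=0x1=1, data at stream[3..4]='v' -> body[0..1], body so far='v'
Chunk 2: stream[6..7]='8' size=0x8=8, data at stream[9..17]='8kszs0fc' -> body[1..9], body so far='v8kszs0fc'
Chunk 3: stream[19..20]='4' size=0x4=4, data at stream[22..26]='z57k' -> body[9..13], body so far='v8kszs0fcz57k'
Chunk 4: stream[28..29]='4' size=0x4=4, data at stream[31..35]='hnnh' -> body[13..17], body so far='v8kszs0fcz57khnnh'
Chunk 5: stream[37..38]='0' size=0 (terminator). Final body='v8kszs0fcz57khnnh' (17 bytes)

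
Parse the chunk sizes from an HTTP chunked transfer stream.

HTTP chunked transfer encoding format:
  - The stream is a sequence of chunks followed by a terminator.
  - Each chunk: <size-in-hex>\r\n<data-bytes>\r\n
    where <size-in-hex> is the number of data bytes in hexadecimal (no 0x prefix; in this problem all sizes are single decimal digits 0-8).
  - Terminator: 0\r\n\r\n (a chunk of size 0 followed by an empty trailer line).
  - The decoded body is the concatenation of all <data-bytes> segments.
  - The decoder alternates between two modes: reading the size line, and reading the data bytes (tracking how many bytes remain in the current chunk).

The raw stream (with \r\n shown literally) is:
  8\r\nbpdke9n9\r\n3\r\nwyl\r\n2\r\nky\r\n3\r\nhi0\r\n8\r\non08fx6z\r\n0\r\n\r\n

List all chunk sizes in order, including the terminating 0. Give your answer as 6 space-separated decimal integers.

Chunk 1: stream[0..1]='8' size=0x8=8, data at stream[3..11]='bpdke9n9' -> body[0..8], body so far='bpdke9n9'
Chunk 2: stream[13..14]='3' size=0x3=3, data at stream[16..19]='wyl' -> body[8..11], body so far='bpdke9n9wyl'
Chunk 3: stream[21..22]='2' size=0x2=2, data at stream[24..26]='ky' -> body[11..13], body so far='bpdke9n9wylky'
Chunk 4: stream[28..29]='3' size=0x3=3, data at stream[31..34]='hi0' -> body[13..16], body so far='bpdke9n9wylkyhi0'
Chunk 5: stream[36..37]='8' size=0x8=8, data at stream[39..47]='on08fx6z' -> body[16..24], body so far='bpdke9n9wylkyhi0on08fx6z'
Chunk 6: stream[49..50]='0' size=0 (terminator). Final body='bpdke9n9wylkyhi0on08fx6z' (24 bytes)

Answer: 8 3 2 3 8 0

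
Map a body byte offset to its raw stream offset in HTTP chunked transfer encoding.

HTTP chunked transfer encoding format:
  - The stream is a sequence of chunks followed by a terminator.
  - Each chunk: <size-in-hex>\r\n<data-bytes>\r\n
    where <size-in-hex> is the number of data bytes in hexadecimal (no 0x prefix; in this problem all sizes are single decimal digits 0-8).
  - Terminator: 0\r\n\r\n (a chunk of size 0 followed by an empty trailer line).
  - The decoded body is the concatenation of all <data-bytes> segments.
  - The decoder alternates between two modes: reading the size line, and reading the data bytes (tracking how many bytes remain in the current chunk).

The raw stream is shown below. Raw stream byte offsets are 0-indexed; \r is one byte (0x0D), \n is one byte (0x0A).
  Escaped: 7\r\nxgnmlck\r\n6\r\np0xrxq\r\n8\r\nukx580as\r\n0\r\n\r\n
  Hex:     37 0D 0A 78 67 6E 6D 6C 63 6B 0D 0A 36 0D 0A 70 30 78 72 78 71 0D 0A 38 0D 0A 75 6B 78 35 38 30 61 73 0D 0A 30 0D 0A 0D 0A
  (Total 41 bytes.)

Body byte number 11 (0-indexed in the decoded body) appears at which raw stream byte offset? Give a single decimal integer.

Answer: 19

Derivation:
Chunk 1: stream[0..1]='7' size=0x7=7, data at stream[3..10]='xgnmlck' -> body[0..7], body so far='xgnmlck'
Chunk 2: stream[12..13]='6' size=0x6=6, data at stream[15..21]='p0xrxq' -> body[7..13], body so far='xgnmlckp0xrxq'
Chunk 3: stream[23..24]='8' size=0x8=8, data at stream[26..34]='ukx580as' -> body[13..21], body so far='xgnmlckp0xrxqukx580as'
Chunk 4: stream[36..37]='0' size=0 (terminator). Final body='xgnmlckp0xrxqukx580as' (21 bytes)
Body byte 11 at stream offset 19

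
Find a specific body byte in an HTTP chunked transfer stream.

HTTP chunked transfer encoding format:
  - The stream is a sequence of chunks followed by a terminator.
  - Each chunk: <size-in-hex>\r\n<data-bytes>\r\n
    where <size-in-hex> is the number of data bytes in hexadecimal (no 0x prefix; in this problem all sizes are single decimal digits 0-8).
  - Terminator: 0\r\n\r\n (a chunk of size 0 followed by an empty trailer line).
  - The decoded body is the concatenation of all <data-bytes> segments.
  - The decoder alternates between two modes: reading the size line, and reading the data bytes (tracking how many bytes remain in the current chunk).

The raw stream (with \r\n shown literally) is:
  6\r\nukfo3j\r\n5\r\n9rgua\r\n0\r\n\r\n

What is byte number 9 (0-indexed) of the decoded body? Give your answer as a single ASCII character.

Chunk 1: stream[0..1]='6' size=0x6=6, data at stream[3..9]='ukfo3j' -> body[0..6], body so far='ukfo3j'
Chunk 2: stream[11..12]='5' size=0x5=5, data at stream[14..19]='9rgua' -> body[6..11], body so far='ukfo3j9rgua'
Chunk 3: stream[21..22]='0' size=0 (terminator). Final body='ukfo3j9rgua' (11 bytes)
Body byte 9 = 'u'

Answer: u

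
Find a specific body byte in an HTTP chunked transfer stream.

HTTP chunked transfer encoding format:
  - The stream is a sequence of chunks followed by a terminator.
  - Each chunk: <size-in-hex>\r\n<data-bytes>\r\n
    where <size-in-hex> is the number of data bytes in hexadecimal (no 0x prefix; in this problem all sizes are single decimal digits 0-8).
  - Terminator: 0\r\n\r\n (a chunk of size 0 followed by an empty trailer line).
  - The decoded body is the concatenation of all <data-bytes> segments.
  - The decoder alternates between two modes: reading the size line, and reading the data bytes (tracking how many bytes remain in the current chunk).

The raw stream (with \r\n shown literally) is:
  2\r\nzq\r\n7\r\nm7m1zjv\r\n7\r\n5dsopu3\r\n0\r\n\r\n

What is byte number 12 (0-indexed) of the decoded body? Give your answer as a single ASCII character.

Answer: o

Derivation:
Chunk 1: stream[0..1]='2' size=0x2=2, data at stream[3..5]='zq' -> body[0..2], body so far='zq'
Chunk 2: stream[7..8]='7' size=0x7=7, data at stream[10..17]='m7m1zjv' -> body[2..9], body so far='zqm7m1zjv'
Chunk 3: stream[19..20]='7' size=0x7=7, data at stream[22..29]='5dsopu3' -> body[9..16], body so far='zqm7m1zjv5dsopu3'
Chunk 4: stream[31..32]='0' size=0 (terminator). Final body='zqm7m1zjv5dsopu3' (16 bytes)
Body byte 12 = 'o'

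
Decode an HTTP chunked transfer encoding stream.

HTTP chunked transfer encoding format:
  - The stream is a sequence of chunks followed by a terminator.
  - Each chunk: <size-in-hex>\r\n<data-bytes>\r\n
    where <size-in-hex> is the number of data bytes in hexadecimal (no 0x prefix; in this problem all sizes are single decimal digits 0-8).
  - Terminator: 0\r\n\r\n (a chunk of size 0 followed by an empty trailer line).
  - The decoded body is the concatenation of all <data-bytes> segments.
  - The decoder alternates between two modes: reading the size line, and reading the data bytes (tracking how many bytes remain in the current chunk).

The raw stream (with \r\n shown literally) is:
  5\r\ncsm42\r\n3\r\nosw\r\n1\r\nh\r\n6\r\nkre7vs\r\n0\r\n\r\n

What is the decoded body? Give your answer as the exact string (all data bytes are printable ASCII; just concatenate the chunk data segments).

Answer: csm42oswhkre7vs

Derivation:
Chunk 1: stream[0..1]='5' size=0x5=5, data at stream[3..8]='csm42' -> body[0..5], body so far='csm42'
Chunk 2: stream[10..11]='3' size=0x3=3, data at stream[13..16]='osw' -> body[5..8], body so far='csm42osw'
Chunk 3: stream[18..19]='1' size=0x1=1, data at stream[21..22]='h' -> body[8..9], body so far='csm42oswh'
Chunk 4: stream[24..25]='6' size=0x6=6, data at stream[27..33]='kre7vs' -> body[9..15], body so far='csm42oswhkre7vs'
Chunk 5: stream[35..36]='0' size=0 (terminator). Final body='csm42oswhkre7vs' (15 bytes)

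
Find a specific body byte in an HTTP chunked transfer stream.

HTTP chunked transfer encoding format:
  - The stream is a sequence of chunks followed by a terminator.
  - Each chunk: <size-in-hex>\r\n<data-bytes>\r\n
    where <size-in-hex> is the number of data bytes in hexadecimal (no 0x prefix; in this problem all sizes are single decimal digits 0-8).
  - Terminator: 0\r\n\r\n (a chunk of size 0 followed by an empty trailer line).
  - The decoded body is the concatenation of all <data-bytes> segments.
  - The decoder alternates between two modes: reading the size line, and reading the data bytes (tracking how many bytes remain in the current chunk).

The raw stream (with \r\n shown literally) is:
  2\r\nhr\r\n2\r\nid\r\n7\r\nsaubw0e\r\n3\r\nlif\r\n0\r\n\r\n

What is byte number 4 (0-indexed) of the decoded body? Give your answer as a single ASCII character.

Answer: s

Derivation:
Chunk 1: stream[0..1]='2' size=0x2=2, data at stream[3..5]='hr' -> body[0..2], body so far='hr'
Chunk 2: stream[7..8]='2' size=0x2=2, data at stream[10..12]='id' -> body[2..4], body so far='hrid'
Chunk 3: stream[14..15]='7' size=0x7=7, data at stream[17..24]='saubw0e' -> body[4..11], body so far='hridsaubw0e'
Chunk 4: stream[26..27]='3' size=0x3=3, data at stream[29..32]='lif' -> body[11..14], body so far='hridsaubw0elif'
Chunk 5: stream[34..35]='0' size=0 (terminator). Final body='hridsaubw0elif' (14 bytes)
Body byte 4 = 's'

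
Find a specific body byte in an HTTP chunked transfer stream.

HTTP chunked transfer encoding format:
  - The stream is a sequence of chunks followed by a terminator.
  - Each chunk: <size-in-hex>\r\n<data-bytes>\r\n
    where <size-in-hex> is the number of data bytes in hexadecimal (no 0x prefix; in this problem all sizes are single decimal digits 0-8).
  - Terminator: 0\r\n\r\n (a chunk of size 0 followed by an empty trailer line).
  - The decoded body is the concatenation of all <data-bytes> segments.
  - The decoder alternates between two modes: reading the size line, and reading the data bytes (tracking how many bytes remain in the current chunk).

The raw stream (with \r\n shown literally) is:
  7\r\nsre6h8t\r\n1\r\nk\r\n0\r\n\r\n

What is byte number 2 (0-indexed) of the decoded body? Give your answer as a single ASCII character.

Chunk 1: stream[0..1]='7' size=0x7=7, data at stream[3..10]='sre6h8t' -> body[0..7], body so far='sre6h8t'
Chunk 2: stream[12..13]='1' size=0x1=1, data at stream[15..16]='k' -> body[7..8], body so far='sre6h8tk'
Chunk 3: stream[18..19]='0' size=0 (terminator). Final body='sre6h8tk' (8 bytes)
Body byte 2 = 'e'

Answer: e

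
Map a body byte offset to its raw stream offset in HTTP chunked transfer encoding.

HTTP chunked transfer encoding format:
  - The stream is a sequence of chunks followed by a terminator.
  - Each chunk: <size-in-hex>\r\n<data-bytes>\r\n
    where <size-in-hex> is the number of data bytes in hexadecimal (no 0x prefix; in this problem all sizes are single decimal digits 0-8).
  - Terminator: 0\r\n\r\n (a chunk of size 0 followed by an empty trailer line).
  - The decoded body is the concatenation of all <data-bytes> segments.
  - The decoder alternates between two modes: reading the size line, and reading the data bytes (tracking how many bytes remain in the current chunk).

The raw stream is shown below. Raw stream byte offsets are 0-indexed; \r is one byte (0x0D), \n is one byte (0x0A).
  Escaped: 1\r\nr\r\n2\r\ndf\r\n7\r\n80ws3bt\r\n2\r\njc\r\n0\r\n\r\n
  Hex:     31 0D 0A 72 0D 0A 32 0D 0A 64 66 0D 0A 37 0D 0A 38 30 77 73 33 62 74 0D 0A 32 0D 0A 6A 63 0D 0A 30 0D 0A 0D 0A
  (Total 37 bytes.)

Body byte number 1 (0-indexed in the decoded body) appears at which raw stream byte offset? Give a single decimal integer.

Chunk 1: stream[0..1]='1' size=0x1=1, data at stream[3..4]='r' -> body[0..1], body so far='r'
Chunk 2: stream[6..7]='2' size=0x2=2, data at stream[9..11]='df' -> body[1..3], body so far='rdf'
Chunk 3: stream[13..14]='7' size=0x7=7, data at stream[16..23]='80ws3bt' -> body[3..10], body so far='rdf80ws3bt'
Chunk 4: stream[25..26]='2' size=0x2=2, data at stream[28..30]='jc' -> body[10..12], body so far='rdf80ws3btjc'
Chunk 5: stream[32..33]='0' size=0 (terminator). Final body='rdf80ws3btjc' (12 bytes)
Body byte 1 at stream offset 9

Answer: 9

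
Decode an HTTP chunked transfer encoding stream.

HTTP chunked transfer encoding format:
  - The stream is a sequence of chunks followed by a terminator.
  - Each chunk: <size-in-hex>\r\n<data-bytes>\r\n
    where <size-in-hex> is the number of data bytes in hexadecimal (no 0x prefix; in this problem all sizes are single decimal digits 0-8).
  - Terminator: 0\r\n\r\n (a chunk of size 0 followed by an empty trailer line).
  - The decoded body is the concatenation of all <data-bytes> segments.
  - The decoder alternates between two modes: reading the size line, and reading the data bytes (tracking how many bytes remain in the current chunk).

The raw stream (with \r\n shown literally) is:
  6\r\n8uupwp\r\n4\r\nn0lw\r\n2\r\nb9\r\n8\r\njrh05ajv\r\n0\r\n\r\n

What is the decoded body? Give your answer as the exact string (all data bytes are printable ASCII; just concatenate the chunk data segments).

Answer: 8uupwpn0lwb9jrh05ajv

Derivation:
Chunk 1: stream[0..1]='6' size=0x6=6, data at stream[3..9]='8uupwp' -> body[0..6], body so far='8uupwp'
Chunk 2: stream[11..12]='4' size=0x4=4, data at stream[14..18]='n0lw' -> body[6..10], body so far='8uupwpn0lw'
Chunk 3: stream[20..21]='2' size=0x2=2, data at stream[23..25]='b9' -> body[10..12], body so far='8uupwpn0lwb9'
Chunk 4: stream[27..28]='8' size=0x8=8, data at stream[30..38]='jrh05ajv' -> body[12..20], body so far='8uupwpn0lwb9jrh05ajv'
Chunk 5: stream[40..41]='0' size=0 (terminator). Final body='8uupwpn0lwb9jrh05ajv' (20 bytes)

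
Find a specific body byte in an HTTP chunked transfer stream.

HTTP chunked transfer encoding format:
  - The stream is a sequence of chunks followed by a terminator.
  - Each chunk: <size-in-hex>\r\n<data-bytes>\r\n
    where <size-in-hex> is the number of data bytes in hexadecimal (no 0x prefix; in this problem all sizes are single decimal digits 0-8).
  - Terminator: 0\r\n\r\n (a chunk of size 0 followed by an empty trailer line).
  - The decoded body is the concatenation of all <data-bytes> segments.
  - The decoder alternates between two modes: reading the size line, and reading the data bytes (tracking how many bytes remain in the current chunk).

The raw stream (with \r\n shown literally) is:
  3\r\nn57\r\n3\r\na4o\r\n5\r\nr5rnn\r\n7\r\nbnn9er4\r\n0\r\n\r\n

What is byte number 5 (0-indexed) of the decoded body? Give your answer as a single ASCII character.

Answer: o

Derivation:
Chunk 1: stream[0..1]='3' size=0x3=3, data at stream[3..6]='n57' -> body[0..3], body so far='n57'
Chunk 2: stream[8..9]='3' size=0x3=3, data at stream[11..14]='a4o' -> body[3..6], body so far='n57a4o'
Chunk 3: stream[16..17]='5' size=0x5=5, data at stream[19..24]='r5rnn' -> body[6..11], body so far='n57a4or5rnn'
Chunk 4: stream[26..27]='7' size=0x7=7, data at stream[29..36]='bnn9er4' -> body[11..18], body so far='n57a4or5rnnbnn9er4'
Chunk 5: stream[38..39]='0' size=0 (terminator). Final body='n57a4or5rnnbnn9er4' (18 bytes)
Body byte 5 = 'o'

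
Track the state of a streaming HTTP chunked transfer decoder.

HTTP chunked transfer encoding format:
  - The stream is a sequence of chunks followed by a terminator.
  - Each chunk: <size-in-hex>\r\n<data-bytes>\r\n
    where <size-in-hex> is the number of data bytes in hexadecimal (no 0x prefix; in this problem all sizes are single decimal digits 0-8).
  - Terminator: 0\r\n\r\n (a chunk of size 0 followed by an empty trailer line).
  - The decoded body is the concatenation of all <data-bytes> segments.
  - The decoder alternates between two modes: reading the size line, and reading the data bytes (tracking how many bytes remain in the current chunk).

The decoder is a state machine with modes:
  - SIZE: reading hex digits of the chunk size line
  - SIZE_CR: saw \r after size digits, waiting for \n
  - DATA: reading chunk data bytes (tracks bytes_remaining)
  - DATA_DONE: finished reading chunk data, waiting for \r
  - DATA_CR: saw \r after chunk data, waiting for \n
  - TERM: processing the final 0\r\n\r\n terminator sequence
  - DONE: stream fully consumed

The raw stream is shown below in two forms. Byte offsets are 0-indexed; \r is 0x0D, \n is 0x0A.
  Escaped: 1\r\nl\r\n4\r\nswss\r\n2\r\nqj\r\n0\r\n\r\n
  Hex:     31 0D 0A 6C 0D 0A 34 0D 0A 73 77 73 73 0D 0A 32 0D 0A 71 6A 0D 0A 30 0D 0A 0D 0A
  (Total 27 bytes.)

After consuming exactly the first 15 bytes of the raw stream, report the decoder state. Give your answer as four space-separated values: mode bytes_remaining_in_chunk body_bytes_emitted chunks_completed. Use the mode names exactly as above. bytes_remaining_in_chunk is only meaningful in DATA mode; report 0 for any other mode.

Byte 0 = '1': mode=SIZE remaining=0 emitted=0 chunks_done=0
Byte 1 = 0x0D: mode=SIZE_CR remaining=0 emitted=0 chunks_done=0
Byte 2 = 0x0A: mode=DATA remaining=1 emitted=0 chunks_done=0
Byte 3 = 'l': mode=DATA_DONE remaining=0 emitted=1 chunks_done=0
Byte 4 = 0x0D: mode=DATA_CR remaining=0 emitted=1 chunks_done=0
Byte 5 = 0x0A: mode=SIZE remaining=0 emitted=1 chunks_done=1
Byte 6 = '4': mode=SIZE remaining=0 emitted=1 chunks_done=1
Byte 7 = 0x0D: mode=SIZE_CR remaining=0 emitted=1 chunks_done=1
Byte 8 = 0x0A: mode=DATA remaining=4 emitted=1 chunks_done=1
Byte 9 = 's': mode=DATA remaining=3 emitted=2 chunks_done=1
Byte 10 = 'w': mode=DATA remaining=2 emitted=3 chunks_done=1
Byte 11 = 's': mode=DATA remaining=1 emitted=4 chunks_done=1
Byte 12 = 's': mode=DATA_DONE remaining=0 emitted=5 chunks_done=1
Byte 13 = 0x0D: mode=DATA_CR remaining=0 emitted=5 chunks_done=1
Byte 14 = 0x0A: mode=SIZE remaining=0 emitted=5 chunks_done=2

Answer: SIZE 0 5 2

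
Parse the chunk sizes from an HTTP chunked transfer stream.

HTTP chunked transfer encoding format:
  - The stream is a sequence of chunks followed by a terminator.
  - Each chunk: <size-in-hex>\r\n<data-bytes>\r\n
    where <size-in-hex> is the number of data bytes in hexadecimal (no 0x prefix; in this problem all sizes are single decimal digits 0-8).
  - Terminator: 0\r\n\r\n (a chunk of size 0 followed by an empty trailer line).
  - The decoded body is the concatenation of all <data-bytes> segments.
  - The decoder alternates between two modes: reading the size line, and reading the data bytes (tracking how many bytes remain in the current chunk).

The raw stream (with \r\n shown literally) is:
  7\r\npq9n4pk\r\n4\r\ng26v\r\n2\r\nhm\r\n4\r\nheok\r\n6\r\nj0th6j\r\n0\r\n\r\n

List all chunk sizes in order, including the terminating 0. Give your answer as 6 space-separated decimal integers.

Answer: 7 4 2 4 6 0

Derivation:
Chunk 1: stream[0..1]='7' size=0x7=7, data at stream[3..10]='pq9n4pk' -> body[0..7], body so far='pq9n4pk'
Chunk 2: stream[12..13]='4' size=0x4=4, data at stream[15..19]='g26v' -> body[7..11], body so far='pq9n4pkg26v'
Chunk 3: stream[21..22]='2' size=0x2=2, data at stream[24..26]='hm' -> body[11..13], body so far='pq9n4pkg26vhm'
Chunk 4: stream[28..29]='4' size=0x4=4, data at stream[31..35]='heok' -> body[13..17], body so far='pq9n4pkg26vhmheok'
Chunk 5: stream[37..38]='6' size=0x6=6, data at stream[40..46]='j0th6j' -> body[17..23], body so far='pq9n4pkg26vhmheokj0th6j'
Chunk 6: stream[48..49]='0' size=0 (terminator). Final body='pq9n4pkg26vhmheokj0th6j' (23 bytes)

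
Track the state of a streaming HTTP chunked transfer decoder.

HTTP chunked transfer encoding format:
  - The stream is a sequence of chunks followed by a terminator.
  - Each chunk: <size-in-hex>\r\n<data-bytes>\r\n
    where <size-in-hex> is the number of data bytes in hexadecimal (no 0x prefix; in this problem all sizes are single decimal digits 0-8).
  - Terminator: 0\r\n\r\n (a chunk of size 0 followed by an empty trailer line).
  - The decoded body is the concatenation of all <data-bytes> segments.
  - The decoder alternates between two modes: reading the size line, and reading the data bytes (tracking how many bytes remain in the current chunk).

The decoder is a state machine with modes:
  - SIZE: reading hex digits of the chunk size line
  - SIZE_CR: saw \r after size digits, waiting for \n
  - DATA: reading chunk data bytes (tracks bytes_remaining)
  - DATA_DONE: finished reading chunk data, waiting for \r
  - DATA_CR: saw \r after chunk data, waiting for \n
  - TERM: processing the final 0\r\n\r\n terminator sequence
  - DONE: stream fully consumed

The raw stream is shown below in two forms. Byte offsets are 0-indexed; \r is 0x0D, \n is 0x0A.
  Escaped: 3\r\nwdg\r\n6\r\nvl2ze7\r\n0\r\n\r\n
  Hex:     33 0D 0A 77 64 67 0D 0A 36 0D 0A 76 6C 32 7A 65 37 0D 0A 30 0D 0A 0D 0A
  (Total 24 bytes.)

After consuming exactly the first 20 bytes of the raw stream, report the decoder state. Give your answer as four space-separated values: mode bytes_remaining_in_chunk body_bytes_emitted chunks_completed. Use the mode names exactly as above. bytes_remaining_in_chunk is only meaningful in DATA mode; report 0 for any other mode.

Byte 0 = '3': mode=SIZE remaining=0 emitted=0 chunks_done=0
Byte 1 = 0x0D: mode=SIZE_CR remaining=0 emitted=0 chunks_done=0
Byte 2 = 0x0A: mode=DATA remaining=3 emitted=0 chunks_done=0
Byte 3 = 'w': mode=DATA remaining=2 emitted=1 chunks_done=0
Byte 4 = 'd': mode=DATA remaining=1 emitted=2 chunks_done=0
Byte 5 = 'g': mode=DATA_DONE remaining=0 emitted=3 chunks_done=0
Byte 6 = 0x0D: mode=DATA_CR remaining=0 emitted=3 chunks_done=0
Byte 7 = 0x0A: mode=SIZE remaining=0 emitted=3 chunks_done=1
Byte 8 = '6': mode=SIZE remaining=0 emitted=3 chunks_done=1
Byte 9 = 0x0D: mode=SIZE_CR remaining=0 emitted=3 chunks_done=1
Byte 10 = 0x0A: mode=DATA remaining=6 emitted=3 chunks_done=1
Byte 11 = 'v': mode=DATA remaining=5 emitted=4 chunks_done=1
Byte 12 = 'l': mode=DATA remaining=4 emitted=5 chunks_done=1
Byte 13 = '2': mode=DATA remaining=3 emitted=6 chunks_done=1
Byte 14 = 'z': mode=DATA remaining=2 emitted=7 chunks_done=1
Byte 15 = 'e': mode=DATA remaining=1 emitted=8 chunks_done=1
Byte 16 = '7': mode=DATA_DONE remaining=0 emitted=9 chunks_done=1
Byte 17 = 0x0D: mode=DATA_CR remaining=0 emitted=9 chunks_done=1
Byte 18 = 0x0A: mode=SIZE remaining=0 emitted=9 chunks_done=2
Byte 19 = '0': mode=SIZE remaining=0 emitted=9 chunks_done=2

Answer: SIZE 0 9 2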